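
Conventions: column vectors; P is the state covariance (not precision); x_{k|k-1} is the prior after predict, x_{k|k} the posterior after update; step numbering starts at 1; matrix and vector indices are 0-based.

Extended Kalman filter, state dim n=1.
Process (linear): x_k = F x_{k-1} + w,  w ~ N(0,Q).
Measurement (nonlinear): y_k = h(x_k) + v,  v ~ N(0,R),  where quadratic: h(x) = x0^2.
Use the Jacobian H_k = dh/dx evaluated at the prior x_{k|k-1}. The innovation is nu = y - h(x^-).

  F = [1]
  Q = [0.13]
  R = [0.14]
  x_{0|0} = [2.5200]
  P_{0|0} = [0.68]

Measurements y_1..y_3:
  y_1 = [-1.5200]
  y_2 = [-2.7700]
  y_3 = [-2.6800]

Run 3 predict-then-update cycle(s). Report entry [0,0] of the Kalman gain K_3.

step 1: x^-=[2.5200]  P^-=[0.8100]  H_jac=[5.0400]  S=[20.7153]  K=[0.1971]  nu=[-7.8704]  x^+=[0.9690]  P^+=[0.0055]
step 2: x^-=[0.9690]  P^-=[0.1355]  H_jac=[1.9379]  S=[0.6488]  K=[0.4047]  nu=[-3.7089]  x^+=[-0.5319]  P^+=[0.0292]
step 3: x^-=[-0.5319]  P^-=[0.1592]  H_jac=[-1.0638]  S=[0.3202]  K=[-0.5290]  nu=[-2.9629]  x^+=[1.0356]  P^+=[0.0696]

K[0,0] = -0.5290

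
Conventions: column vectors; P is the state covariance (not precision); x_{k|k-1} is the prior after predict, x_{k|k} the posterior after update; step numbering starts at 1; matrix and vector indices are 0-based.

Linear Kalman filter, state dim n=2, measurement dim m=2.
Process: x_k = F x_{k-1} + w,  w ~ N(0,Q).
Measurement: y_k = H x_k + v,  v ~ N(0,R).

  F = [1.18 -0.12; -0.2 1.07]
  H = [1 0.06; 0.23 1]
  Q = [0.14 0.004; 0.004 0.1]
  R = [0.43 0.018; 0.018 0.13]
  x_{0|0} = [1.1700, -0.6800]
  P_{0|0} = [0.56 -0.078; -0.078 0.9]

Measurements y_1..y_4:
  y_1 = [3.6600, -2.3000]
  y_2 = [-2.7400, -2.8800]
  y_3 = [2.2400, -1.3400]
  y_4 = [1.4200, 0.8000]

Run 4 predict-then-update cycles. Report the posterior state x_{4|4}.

x_post = [1.5458, -0.7557]

step 1: x^-=[1.4622, -0.9616]  P^-=[0.9548 -0.3441; -0.3441 1.1862]  S=[1.3478 -0.0400; -0.0400 1.2084]  K=[0.6907 -0.0801; -0.1754 0.9103]  nu=[2.2555, -1.6747]  x^+=[3.1543, -2.8818]  P^+=[0.2996 -0.0669; -0.0669 0.1306]
step 2: x^-=[4.0679, -3.7144]  P^-=[0.5780 -0.1695; -0.1695 0.2901]  S=[0.9887 -0.0035; -0.0035 0.3727]  K=[0.5740 -0.0928; -0.1515 0.6723]  nu=[-6.5850, -0.1013]  x^+=[0.2977, -2.7850]  P^+=[0.2487 -0.0589; -0.0589 0.0982]
step 3: x^-=[0.6855, -3.0395]  P^-=[0.5044 -0.1431; -0.1431 0.2476]  S=[0.9181 0.0038; 0.0038 0.3385]  K=[0.5404 -0.0861; -0.1423 0.6359]  nu=[1.7369, 1.5419]  x^+=[1.4912, -2.3062]  P^+=[0.2341 -0.0553; -0.0553 0.0928]
step 4: x^-=[2.0364, -2.7659]  P^-=[0.4830 -0.1343; -0.1343 0.2393]  S=[0.8977 0.0073; 0.0073 0.3331]  K=[0.5297 -0.0813; -0.1387 0.6288]  nu=[-0.4505, 3.0975]  x^+=[1.5458, -0.7557]  P^+=[0.2295 -0.0538; -0.0538 0.0916]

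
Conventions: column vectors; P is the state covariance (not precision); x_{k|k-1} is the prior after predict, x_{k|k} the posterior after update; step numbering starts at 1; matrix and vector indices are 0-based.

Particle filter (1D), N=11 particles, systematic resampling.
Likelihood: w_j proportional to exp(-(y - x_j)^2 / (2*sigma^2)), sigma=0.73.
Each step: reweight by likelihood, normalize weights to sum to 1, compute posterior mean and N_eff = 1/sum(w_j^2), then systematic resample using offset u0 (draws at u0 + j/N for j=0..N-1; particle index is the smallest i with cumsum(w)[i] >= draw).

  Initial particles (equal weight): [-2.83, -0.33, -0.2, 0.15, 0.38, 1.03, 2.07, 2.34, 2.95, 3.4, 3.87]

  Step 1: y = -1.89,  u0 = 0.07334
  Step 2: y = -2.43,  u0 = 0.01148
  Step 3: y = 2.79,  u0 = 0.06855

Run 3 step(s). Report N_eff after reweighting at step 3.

step 1: w=[0.6869, 0.1604, 0.1079, 0.0317, 0.0125, 0.0005, 0.0000, 0.0000, 0.0000, 0.0000, 0.0000]  mean=-2.0084  Neff=1.9594  idx=[0, 0, 0, 0, 0, 0, 0, 1, 1, 2, 3]
step 2: w=[0.1418, 0.1418, 0.1418, 0.1418, 0.1418, 0.1418, 0.1418, 0.0026, 0.0026, 0.0016, 0.0003]  mean=-2.8118  Neff=7.1001  idx=[0, 0, 1, 2, 2, 3, 3, 4, 5, 5, 6]
step 3: w=[0.0909, 0.0909, 0.0909, 0.0909, 0.0909, 0.0909, 0.0909, 0.0909, 0.0909, 0.0909, 0.0909]  mean=-2.8300  Neff=11.0000  idx=[0, 1, 2, 3, 4, 5, 6, 7, 8, 9, 10]

N_eff = 11.0000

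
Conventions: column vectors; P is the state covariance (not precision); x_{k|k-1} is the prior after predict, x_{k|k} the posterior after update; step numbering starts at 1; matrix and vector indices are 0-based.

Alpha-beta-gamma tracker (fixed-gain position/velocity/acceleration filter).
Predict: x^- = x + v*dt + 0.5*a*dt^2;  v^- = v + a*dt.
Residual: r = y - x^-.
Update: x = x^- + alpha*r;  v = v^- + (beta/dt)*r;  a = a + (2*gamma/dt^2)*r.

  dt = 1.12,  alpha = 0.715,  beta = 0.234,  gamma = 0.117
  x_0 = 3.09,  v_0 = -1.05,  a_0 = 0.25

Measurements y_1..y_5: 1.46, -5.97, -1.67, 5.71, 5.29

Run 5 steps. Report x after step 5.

x_post = 4.8651

step 1: x_pred=2.0708  r=-0.6108  x^+=1.6341  v^+=-0.8976  a^+=0.1361
step 2: x_pred=0.7141  r=-6.6841  x^+=-4.0650  v^+=-2.1417  a^+=-1.1108
step 3: x_pred=-7.1605  r=5.4905  x^+=-3.2348  v^+=-2.2387  a^+=-0.0866
step 4: x_pred=-5.7965  r=11.5065  x^+=2.4307  v^+=0.0683  a^+=2.0599
step 5: x_pred=3.7991  r=1.4909  x^+=4.8651  v^+=2.6868  a^+=2.3380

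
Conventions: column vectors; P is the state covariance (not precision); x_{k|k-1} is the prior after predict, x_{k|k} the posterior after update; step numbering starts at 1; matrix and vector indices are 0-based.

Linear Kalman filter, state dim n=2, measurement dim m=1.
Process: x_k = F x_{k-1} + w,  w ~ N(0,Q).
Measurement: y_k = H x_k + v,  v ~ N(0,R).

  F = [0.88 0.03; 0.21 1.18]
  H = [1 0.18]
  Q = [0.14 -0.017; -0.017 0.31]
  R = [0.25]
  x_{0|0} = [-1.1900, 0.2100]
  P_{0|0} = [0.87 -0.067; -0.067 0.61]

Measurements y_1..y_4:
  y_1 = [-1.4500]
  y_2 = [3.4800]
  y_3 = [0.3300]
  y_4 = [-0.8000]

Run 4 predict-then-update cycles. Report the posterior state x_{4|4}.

step 1: x^-=[-1.0409, -0.0021]  P^-=[0.8107 0.0954; 0.0954 1.1645]  S=[1.1328]  K=[0.7308; 0.2692]  nu=[-0.4087]  x^+=[-1.3396, -0.1121]  P^+=[0.2057 -0.1275; -0.1275 1.0824]
step 2: x^-=[-1.1822, -0.4136]  P^-=[0.2935 -0.0739; -0.0739 1.7630]  S=[0.5740]  K=[0.4881; 0.4241]  nu=[4.7367]  x^+=[1.1300, 1.5952]  P^+=[0.1567 -0.1927; -0.1927 1.6598]
step 3: x^-=[1.0422, 2.1196]  P^-=[0.2527 -0.1306; -0.1306 2.5325]  S=[0.5377]  K=[0.4262; 0.6048]  nu=[-1.0937]  x^+=[0.5761, 1.4581]  P^+=[0.1550 -0.2692; -0.2692 2.3358]
step 4: x^-=[0.5507, 1.8415]  P^-=[0.2479 -0.1869; -0.1869 3.4357]  S=[0.5419]  K=[0.3954; 0.7962]  nu=[-1.6821]  x^+=[-0.1144, 0.5022]  P^+=[0.1632 -0.3575; -0.3575 3.0922]

x_post = [-0.1144, 0.5022]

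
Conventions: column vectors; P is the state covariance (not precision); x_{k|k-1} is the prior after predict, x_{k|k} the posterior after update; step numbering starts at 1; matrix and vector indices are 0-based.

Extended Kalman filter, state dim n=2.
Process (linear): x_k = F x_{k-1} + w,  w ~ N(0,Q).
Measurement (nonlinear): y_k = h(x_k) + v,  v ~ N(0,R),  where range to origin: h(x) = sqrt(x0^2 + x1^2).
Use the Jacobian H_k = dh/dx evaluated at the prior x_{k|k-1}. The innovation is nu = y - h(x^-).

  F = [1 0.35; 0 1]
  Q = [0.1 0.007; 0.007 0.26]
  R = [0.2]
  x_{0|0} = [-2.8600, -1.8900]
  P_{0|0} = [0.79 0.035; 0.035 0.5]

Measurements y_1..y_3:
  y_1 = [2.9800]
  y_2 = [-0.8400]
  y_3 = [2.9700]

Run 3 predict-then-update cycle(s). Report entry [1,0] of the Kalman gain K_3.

step 1: x^-=[-3.5215, -1.8900]  P^-=[0.9758 0.2170; 0.2170 0.7600]  H_jac=[-0.8811 -0.4729]  S=[1.3083]  K=[-0.7356; -0.4208]  nu=[-1.0166]  x^+=[-2.7737, -1.4622]  P^+=[0.2679 -0.1880; -0.1880 0.5283]
step 2: x^-=[-3.2855, -1.4622]  P^-=[0.3010 0.0039; 0.0039 0.7883]  H_jac=[-0.9136 -0.4066]  S=[0.5844]  K=[-0.4732; -0.5545]  nu=[-4.4361]  x^+=[-1.1862, 0.9977]  P^+=[0.1701 -0.1495; -0.1495 0.6086]
step 3: x^-=[-0.8370, 0.9977]  P^-=[0.2400 0.0705; 0.0705 0.8686]  H_jac=[-0.6427 0.7661]  S=[0.7394]  K=[-0.1356; 0.8386]  nu=[1.6677]  x^+=[-1.0631, 2.3961]  P^+=[0.2264 0.1546; 0.1546 0.3486]

K[1,0] = 0.8386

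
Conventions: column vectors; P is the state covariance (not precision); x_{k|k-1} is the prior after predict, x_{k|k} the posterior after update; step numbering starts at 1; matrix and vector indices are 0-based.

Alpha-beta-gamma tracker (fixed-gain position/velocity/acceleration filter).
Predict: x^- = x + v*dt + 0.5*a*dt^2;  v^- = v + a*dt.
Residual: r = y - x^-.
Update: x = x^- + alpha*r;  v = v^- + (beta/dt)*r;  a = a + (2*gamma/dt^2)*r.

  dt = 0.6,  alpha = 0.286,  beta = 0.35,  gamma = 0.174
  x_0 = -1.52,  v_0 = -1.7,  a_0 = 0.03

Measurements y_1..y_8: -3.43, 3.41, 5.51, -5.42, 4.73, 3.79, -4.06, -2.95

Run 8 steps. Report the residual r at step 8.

step 1: x_pred=-2.5346  r=-0.8954  x^+=-2.7907  v^+=-2.2043  a^+=-0.8356
step 2: x_pred=-4.2637  r=7.6737  x^+=-2.0690  v^+=1.7707  a^+=6.5823
step 3: x_pred=0.1782  r=5.3318  x^+=1.7031  v^+=8.8303  a^+=11.7364
step 4: x_pred=9.1138  r=-14.5338  x^+=4.9571  v^+=7.3940  a^+=-2.3130
step 5: x_pred=8.9772  r=-4.2472  x^+=7.7625  v^+=3.5287  a^+=-6.4186
step 6: x_pred=8.7244  r=-4.9344  x^+=7.3132  v^+=-3.2009  a^+=-11.1885
step 7: x_pred=3.3787  r=-7.4387  x^+=1.2512  v^+=-14.2532  a^+=-18.3793
step 8: x_pred=-10.6090  r=7.6590  x^+=-8.4185  v^+=-20.8131  a^+=-10.9756

resid = 7.6590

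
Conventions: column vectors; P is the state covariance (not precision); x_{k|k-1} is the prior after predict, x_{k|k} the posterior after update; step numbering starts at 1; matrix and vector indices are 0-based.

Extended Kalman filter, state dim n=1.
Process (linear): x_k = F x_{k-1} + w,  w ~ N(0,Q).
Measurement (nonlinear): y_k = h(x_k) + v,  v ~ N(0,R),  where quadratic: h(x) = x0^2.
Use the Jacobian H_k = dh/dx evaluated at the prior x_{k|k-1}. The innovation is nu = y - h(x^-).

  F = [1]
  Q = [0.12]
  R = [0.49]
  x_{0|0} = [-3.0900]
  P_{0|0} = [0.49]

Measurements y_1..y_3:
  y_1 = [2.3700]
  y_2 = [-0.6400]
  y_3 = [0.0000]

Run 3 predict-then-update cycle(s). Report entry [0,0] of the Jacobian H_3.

H_jac[0,0] = -2.0695

step 1: x^-=[-3.0900]  P^-=[0.6100]  H_jac=[-6.1800]  S=[23.7874]  K=[-0.1585]  nu=[-7.1781]  x^+=[-1.9524]  P^+=[0.0126]
step 2: x^-=[-1.9524]  P^-=[0.1326]  H_jac=[-3.9048]  S=[2.5113]  K=[-0.2061]  nu=[-4.4519]  x^+=[-1.0348]  P^+=[0.0259]
step 3: x^-=[-1.0348]  P^-=[0.1459]  H_jac=[-2.0695]  S=[1.1147]  K=[-0.2708]  nu=[-1.0707]  x^+=[-0.7448]  P^+=[0.0641]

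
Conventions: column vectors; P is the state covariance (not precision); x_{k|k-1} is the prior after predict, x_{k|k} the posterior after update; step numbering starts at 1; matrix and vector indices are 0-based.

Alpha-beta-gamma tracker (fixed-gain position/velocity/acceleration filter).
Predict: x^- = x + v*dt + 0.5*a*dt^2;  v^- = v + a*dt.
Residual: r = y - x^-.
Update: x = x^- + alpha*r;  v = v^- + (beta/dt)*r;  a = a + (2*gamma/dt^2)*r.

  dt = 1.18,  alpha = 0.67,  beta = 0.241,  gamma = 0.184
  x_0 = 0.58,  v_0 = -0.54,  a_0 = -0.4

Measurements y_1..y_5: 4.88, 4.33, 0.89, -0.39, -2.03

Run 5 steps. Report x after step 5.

x_post = -1.3358

step 1: x_pred=-0.3357  r=5.2157  x^+=3.1588  v^+=0.0532  a^+=0.9785
step 2: x_pred=3.9028  r=0.4272  x^+=4.1890  v^+=1.2951  a^+=1.0914
step 3: x_pred=6.4770  r=-5.5870  x^+=2.7337  v^+=1.4418  a^+=-0.3852
step 4: x_pred=4.1668  r=-4.5568  x^+=1.1137  v^+=0.0565  a^+=-1.5896
step 5: x_pred=0.0738  r=-2.1038  x^+=-1.3358  v^+=-2.2488  a^+=-2.1456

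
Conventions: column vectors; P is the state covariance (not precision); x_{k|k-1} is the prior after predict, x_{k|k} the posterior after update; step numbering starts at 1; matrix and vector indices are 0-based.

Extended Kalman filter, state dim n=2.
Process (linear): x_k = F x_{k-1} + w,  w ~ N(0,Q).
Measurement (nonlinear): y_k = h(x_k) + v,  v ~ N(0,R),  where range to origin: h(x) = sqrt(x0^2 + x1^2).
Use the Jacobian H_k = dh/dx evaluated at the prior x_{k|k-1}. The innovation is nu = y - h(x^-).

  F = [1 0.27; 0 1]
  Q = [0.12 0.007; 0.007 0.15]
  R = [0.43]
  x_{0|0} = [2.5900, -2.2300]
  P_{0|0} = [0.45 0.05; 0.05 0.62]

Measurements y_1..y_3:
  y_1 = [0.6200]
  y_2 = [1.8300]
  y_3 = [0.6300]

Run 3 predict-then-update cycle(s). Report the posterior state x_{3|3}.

step 1: x^-=[1.9879, -2.2300]  P^-=[0.6422 0.2244; 0.2244 0.7700]  H_jac=[0.6654 -0.7465]  S=[0.9205]  K=[0.2823; -0.4622]  nu=[-2.3674]  x^+=[1.3196, -1.1358]  P^+=[0.5689 0.3445; 0.3445 0.5733]
step 2: x^-=[1.0130, -1.1358]  P^-=[0.9167 0.5063; 0.5063 0.7233]  H_jac=[0.6656 -0.7463]  S=[0.7360]  K=[0.3156; -0.2756]  nu=[0.3081]  x^+=[1.1102, -1.2207]  P^+=[0.8434 0.5703; 0.5703 0.6675]
step 3: x^-=[0.7807, -1.2207]  P^-=[1.3200 0.7575; 0.7575 0.8175]  H_jac=[0.5388 -0.8424]  S=[0.7057]  K=[0.1034; -0.3975]  nu=[-0.8190]  x^+=[0.6960, -0.8951]  P^+=[1.3124 0.7866; 0.7866 0.7059]

x_post = [0.6960, -0.8951]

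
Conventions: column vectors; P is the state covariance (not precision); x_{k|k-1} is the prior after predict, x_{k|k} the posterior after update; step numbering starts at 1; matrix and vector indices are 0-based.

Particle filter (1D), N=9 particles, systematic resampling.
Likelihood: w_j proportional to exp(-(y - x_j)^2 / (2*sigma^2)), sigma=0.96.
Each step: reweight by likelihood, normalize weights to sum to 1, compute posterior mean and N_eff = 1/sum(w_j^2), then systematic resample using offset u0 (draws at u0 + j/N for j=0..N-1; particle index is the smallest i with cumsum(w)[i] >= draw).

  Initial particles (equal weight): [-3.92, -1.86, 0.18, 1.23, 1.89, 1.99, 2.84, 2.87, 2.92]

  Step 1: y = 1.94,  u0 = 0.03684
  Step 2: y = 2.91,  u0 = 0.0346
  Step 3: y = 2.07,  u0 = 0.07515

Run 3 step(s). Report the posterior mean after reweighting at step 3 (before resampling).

post_mean = 2.3357

step 1: w=[0.0000, 0.0001, 0.0387, 0.1582, 0.2077, 0.2077, 0.1340, 0.1301, 0.1235]  mean=2.1218  Neff=6.1376  idx=[2, 3, 4, 4, 5, 5, 6, 7, 8]
step 2: w=[0.0031, 0.0384, 0.1010, 0.1010, 0.1122, 0.1122, 0.1771, 0.1774, 0.1776]  mean=2.4068  Neff=7.0702  idx=[1, 3, 4, 5, 6, 6, 7, 7, 8]
step 3: w=[0.0948, 0.1365, 0.1385, 0.1385, 0.1007, 0.1007, 0.0982, 0.0982, 0.0939]  mean=2.3357  Neff=8.7437  idx=[0, 1, 2, 3, 4, 5, 6, 7, 8]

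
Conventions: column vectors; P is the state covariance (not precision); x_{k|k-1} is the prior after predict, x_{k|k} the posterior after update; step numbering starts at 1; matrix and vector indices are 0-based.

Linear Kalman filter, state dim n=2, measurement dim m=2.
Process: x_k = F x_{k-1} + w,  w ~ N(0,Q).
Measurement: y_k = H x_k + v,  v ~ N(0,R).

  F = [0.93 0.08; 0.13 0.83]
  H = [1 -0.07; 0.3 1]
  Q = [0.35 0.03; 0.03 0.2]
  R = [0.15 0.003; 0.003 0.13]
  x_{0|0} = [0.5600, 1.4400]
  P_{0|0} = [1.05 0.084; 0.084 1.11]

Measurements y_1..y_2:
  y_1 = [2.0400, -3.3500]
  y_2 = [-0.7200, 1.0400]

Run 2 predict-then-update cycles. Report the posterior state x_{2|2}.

step 1: x^-=[0.6360, 1.2680]  P^-=[1.2777 0.2964; 0.2964 1.0006]  S=[1.3912 0.6064; 0.6064 1.4234]  K=[0.8540 0.1137; -0.2100 0.8549]  nu=[1.4928, -4.8088]  x^+=[1.3642, -3.1563]  P^+=[0.1270 -0.0208; -0.0208 0.1167]
step 2: x^-=[1.0162, -2.4424]  P^-=[0.4575 0.0369; 0.0369 0.2781]  S=[0.6037 0.1569; 0.1569 0.4714]  K=[0.7198 0.1298; -0.1429 0.6610]  nu=[-1.9072, 3.1775]  x^+=[0.0559, -0.0695]  P^+=[0.1074 -0.0132; -0.0132 0.0895]

x_post = [0.0559, -0.0695]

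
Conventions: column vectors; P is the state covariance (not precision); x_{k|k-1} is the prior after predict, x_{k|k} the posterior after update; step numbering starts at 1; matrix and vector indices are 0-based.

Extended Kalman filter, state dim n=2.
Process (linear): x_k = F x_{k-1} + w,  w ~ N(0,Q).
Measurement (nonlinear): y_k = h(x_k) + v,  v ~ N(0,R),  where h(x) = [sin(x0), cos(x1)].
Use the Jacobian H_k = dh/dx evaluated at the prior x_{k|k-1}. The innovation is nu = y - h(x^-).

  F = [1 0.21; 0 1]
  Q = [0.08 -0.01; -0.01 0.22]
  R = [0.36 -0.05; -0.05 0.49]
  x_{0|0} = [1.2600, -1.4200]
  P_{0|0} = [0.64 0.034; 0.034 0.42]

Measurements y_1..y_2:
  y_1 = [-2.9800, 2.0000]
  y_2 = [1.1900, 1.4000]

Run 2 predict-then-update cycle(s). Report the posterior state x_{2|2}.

step 1: x^-=[0.9618, -1.4200]  P^-=[0.7528 0.1122; 0.1122 0.6400]  H_jac=[0.5720 0.0000; 0.0000 0.9887]  S=[0.6063 0.0135; 0.0135 1.1156]  K=[0.7082 0.0909; 0.0933 0.5661]  nu=[-3.8002, 1.8498]  x^+=[-1.5614, -0.7274]  P^+=[0.4377 0.0092; 0.0092 0.2758]
step 2: x^-=[-1.7142, -0.7274]  P^-=[0.5338 0.0572; 0.0572 0.4958]  H_jac=[-0.1429 0.0000; 0.0000 0.6650]  S=[0.3709 -0.0554; -0.0554 0.7092]  K=[-0.1999 0.0380; 0.0480 0.4686]  nu=[2.1797, 0.6531]  x^+=[-2.1252, -0.3167]  P^+=[0.5171 0.0430; 0.0430 0.3417]

x_post = [-2.1252, -0.3167]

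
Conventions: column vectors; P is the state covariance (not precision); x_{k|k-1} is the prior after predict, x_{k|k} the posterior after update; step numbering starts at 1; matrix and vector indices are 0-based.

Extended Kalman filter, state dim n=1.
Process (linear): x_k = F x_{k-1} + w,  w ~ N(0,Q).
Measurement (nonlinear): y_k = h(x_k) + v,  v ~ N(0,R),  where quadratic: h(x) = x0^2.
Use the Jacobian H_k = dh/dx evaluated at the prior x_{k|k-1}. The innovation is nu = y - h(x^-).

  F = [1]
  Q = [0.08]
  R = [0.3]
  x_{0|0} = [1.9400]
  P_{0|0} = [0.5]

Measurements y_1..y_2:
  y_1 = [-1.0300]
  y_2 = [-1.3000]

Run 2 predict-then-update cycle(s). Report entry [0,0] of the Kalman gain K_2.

K[0,0] = 0.2843

step 1: x^-=[1.9400]  P^-=[0.5800]  H_jac=[3.8800]  S=[9.0316]  K=[0.2492]  nu=[-4.7936]  x^+=[0.7456]  P^+=[0.0193]
step 2: x^-=[0.7456]  P^-=[0.0993]  H_jac=[1.4911]  S=[0.5207]  K=[0.2843]  nu=[-1.8559]  x^+=[0.2180]  P^+=[0.0572]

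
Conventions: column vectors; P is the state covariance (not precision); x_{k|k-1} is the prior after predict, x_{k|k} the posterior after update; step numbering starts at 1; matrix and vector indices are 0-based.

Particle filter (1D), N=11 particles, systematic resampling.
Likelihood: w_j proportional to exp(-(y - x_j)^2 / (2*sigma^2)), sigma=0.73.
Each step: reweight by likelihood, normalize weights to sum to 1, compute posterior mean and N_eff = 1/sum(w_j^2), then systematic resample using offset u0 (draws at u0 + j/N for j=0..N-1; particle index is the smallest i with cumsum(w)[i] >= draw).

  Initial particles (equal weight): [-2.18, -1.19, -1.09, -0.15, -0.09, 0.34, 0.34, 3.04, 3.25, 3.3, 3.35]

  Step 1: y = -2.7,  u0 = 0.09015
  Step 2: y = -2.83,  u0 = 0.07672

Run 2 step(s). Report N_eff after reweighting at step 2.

step 1: w=[0.7871, 0.1194, 0.0891, 0.0023, 0.0017, 0.0002, 0.0002, 0.0000, 0.0000, 0.0000, 0.0000]  mean=-1.9556  Neff=1.5582  idx=[0, 0, 0, 0, 0, 0, 0, 0, 1, 2, 4]
step 2: w=[0.1218, 0.1218, 0.1218, 0.1218, 0.1218, 0.1218, 0.1218, 0.1218, 0.0145, 0.0106, 0.0002]  mean=-2.1538  Neff=8.3971  idx=[0, 1, 2, 2, 3, 4, 5, 5, 6, 7, 8]

N_eff = 8.3971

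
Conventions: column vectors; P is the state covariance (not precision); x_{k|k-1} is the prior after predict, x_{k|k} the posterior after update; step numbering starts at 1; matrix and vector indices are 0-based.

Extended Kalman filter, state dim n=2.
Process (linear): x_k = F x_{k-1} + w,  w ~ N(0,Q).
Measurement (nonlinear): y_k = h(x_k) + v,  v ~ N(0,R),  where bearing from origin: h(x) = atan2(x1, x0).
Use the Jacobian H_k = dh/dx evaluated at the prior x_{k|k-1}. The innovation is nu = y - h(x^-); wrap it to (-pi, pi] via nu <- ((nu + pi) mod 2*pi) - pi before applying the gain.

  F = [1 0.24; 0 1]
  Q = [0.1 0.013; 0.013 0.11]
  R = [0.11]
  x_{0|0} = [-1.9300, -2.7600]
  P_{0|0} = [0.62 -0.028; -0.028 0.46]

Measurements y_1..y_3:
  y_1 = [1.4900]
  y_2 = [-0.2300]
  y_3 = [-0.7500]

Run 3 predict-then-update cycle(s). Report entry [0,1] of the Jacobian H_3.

H_jac[0,1] = -0.1239

step 1: x^-=[-2.5924, -2.7600]  P^-=[0.7331 0.0954; 0.0954 0.5700]  H_jac=[0.1925 -0.1808]  S=[0.1492]  K=[0.8304; -0.5678]  nu=[-2.4683]  x^+=[-4.6421, -1.3584]  P^+=[0.6302 0.1657; 0.1657 0.5219]
step 2: x^-=[-4.9681, -1.3584]  P^-=[0.8398 0.3040; 0.3040 0.6319]  H_jac=[0.0512 -0.1873]  S=[0.1285]  K=[-0.1083; -0.7996]  nu=[2.6447]  x^+=[-5.2546, -3.4731]  P^+=[0.8383 0.2929; 0.2929 0.5497]
step 3: x^-=[-6.0882, -3.4731]  P^-=[1.1105 0.4378; 0.4378 0.6597]  H_jac=[0.0707 -0.1239]  S=[0.1180]  K=[0.2055; -0.4305]  nu=[1.8732]  x^+=[-5.7032, -4.2796]  P^+=[1.1056 0.4482; 0.4482 0.6379]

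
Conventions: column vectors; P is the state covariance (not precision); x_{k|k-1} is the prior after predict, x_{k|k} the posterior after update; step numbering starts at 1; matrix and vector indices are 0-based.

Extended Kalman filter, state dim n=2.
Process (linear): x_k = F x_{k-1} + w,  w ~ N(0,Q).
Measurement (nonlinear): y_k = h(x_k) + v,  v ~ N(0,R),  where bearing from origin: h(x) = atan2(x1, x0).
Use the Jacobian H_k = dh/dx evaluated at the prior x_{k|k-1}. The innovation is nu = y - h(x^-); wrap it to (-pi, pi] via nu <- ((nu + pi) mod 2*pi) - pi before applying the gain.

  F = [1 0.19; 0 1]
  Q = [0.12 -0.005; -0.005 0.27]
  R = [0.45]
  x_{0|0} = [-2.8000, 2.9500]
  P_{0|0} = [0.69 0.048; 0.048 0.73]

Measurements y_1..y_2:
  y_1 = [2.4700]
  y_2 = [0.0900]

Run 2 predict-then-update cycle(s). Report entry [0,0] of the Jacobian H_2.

H_jac[0,0] = -0.2508

step 1: x^-=[-2.2395, 2.9500]  P^-=[0.8546 0.1817; 0.1817 1.0000]  H_jac=[-0.2150 -0.1633]  S=[0.5289]  K=[-0.4035; -0.3825]  nu=[0.2499]  x^+=[-2.3403, 2.8544]  P^+=[0.7685 0.1001; 0.1001 0.9226]
step 2: x^-=[-1.7980, 2.8544]  P^-=[0.9598 0.2703; 0.2703 1.1926]  H_jac=[-0.2508 -0.1580]  S=[0.5616]  K=[-0.5047; -0.4563]  nu=[-2.0429]  x^+=[-0.7669, 3.7865]  P^+=[0.8167 0.1410; 0.1410 1.0757]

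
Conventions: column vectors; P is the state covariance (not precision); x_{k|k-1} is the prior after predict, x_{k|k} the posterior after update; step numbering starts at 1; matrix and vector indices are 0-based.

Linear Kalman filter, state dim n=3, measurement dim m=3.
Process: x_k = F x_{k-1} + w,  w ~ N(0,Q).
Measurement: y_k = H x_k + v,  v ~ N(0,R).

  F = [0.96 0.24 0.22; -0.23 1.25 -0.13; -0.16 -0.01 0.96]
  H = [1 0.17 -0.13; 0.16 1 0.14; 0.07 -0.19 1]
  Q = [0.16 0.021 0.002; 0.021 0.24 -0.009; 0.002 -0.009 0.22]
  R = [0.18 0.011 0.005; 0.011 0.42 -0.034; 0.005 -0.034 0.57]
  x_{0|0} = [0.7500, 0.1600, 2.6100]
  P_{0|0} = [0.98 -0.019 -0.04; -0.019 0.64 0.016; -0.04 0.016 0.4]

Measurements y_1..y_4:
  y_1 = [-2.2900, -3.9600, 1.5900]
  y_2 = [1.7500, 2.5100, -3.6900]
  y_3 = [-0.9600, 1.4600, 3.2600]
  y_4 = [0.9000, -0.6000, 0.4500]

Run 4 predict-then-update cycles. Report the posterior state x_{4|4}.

step 1: x^-=[1.3326, -0.3118, 2.3840]  P^-=[1.0954 -0.0257 -0.0965; -0.0257 1.3019 0.0001; -0.0965 0.0001 0.6257]  S=[1.3400 0.3583 -0.1327; 0.3583 1.7497 -0.1988; -0.1327 -0.1988 1.2352]  K=[0.8541 -0.0897 0.0652; -0.0618 0.7443 -0.0885; -0.1151 0.1227 0.5084]  nu=[-3.2597, -4.1952, -0.9465]  x^+=[-1.1367, -3.1492, 1.7635]  P^+=[0.1661 -0.0601 0.0215; -0.0601 0.3260 -0.0099; 0.0215 -0.0099 0.2817]
step 2: x^-=[-1.4591, -3.9044, 1.9063]  P^-=[0.3258 -0.0009 0.0549; -0.0009 0.8019 -0.0464; 0.0549 -0.0464 0.4773]  S=[0.5245 0.2013 -0.0147; 0.2013 1.2288 -0.1518; -0.0147 -0.1518 1.1032]  K=[0.6268 -0.0458 0.0726; 0.0247 0.6317 -0.0930; -0.0499 0.0882 0.4556]  nu=[4.1207, 6.3809, -6.2360]  x^+=[0.3791, 0.8079, -0.5776]  P^+=[0.1232 -0.0387 0.0301; -0.0387 0.2776 -0.0189; 0.0301 -0.0189 0.2507]
step 3: x^-=[0.4308, 0.9977, -0.6232]  P^-=[0.2945 0.0157 0.0596; 0.0157 0.7147 -0.0603; 0.0596 -0.0603 0.4453]  S=[0.4952 0.2011 -0.0109; 0.2011 1.1418 -0.1521; -0.0109 -0.1521 1.0733]  K=[0.5997 -0.0336 0.0732; 0.0472 0.5996 -0.0962; -0.0383 0.0755 0.4397]  nu=[-1.6414, 0.4806, 4.0426]  x^+=[-0.2737, 0.8195, 1.2535]  P^+=[0.1177 -0.0332 0.0313; -0.0332 0.2641 -0.0225; 0.0313 -0.0225 0.2414]
step 4: x^-=[0.2097, 0.9243, 1.2389]  P^-=[0.2909 0.0183 0.0585; 0.0183 0.6912 -0.0648; 0.0585 -0.0648 0.4362]  S=[0.4921 0.1998 -0.0116; 0.1998 1.1176 -0.1534; -0.0116 -0.1534 1.0649]  K=[0.5964 -0.0312 0.0728; 0.0511 0.5905 -0.0974; -0.0375 0.0714 0.4349]  nu=[0.6942, -1.7313, -0.6280]  x^+=[0.6321, -0.0014, 0.8161]  P^+=[0.1169 -0.0321 0.0312; -0.0321 0.2603 -0.0236; 0.0312 -0.0236 0.2386]

x_post = [0.6321, -0.0014, 0.8161]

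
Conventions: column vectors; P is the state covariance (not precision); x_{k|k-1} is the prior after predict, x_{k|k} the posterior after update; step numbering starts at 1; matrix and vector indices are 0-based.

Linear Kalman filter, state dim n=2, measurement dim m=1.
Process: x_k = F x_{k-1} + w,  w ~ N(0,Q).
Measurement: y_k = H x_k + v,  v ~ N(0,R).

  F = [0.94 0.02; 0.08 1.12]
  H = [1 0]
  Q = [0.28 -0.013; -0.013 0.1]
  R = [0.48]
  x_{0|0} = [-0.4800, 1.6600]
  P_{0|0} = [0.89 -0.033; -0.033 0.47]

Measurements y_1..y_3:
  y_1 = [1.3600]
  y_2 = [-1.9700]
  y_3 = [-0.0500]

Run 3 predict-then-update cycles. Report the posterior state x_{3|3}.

x_post = [-0.3285, 2.2603]

step 1: x^-=[-0.4180, 1.8208]  P^-=[1.0654 0.0297; 0.0297 0.6894]  S=[1.5454]  K=[0.6894; 0.0192]  nu=[1.7780]  x^+=[0.8077, 1.8549]  P^+=[0.3309 0.0092; 0.0092 0.6888]
step 2: x^-=[0.7964, 2.1421]  P^-=[0.5730 0.0370; 0.0370 0.9678]  S=[1.0530]  K=[0.5442; 0.0352]  nu=[-2.7664]  x^+=[-0.7090, 2.0449]  P^+=[0.2612 0.0169; 0.0169 0.9665]
step 3: x^-=[-0.6256, 2.2335]  P^-=[0.5118 0.0461; 0.0461 1.3170]  S=[0.9918]  K=[0.5160; 0.0465]  nu=[0.5756]  x^+=[-0.3285, 2.2603]  P^+=[0.2477 0.0223; 0.0223 1.3149]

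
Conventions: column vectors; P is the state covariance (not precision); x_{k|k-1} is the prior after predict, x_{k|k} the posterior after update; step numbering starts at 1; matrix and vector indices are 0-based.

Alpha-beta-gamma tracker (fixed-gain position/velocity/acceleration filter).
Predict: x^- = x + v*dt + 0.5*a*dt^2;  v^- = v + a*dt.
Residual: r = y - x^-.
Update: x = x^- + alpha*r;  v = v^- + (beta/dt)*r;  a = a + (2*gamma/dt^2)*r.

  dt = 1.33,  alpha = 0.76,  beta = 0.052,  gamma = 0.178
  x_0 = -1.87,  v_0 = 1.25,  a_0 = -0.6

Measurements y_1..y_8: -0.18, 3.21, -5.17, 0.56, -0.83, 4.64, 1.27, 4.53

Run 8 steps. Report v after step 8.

step 1: x_pred=-0.7382  r=0.5582  x^+=-0.3140  v^+=0.4738  a^+=-0.4877
step 2: x_pred=-0.1151  r=3.3251  x^+=2.4120  v^+=-0.0448  a^+=0.1815
step 3: x_pred=2.5130  r=-7.6830  x^+=-3.3261  v^+=-0.1037  a^+=-1.3647
step 4: x_pred=-4.6711  r=5.2311  x^+=-0.6955  v^+=-1.7143  a^+=-0.3119
step 5: x_pred=-3.2513  r=2.4213  x^+=-1.4111  v^+=-2.0345  a^+=0.1754
step 6: x_pred=-3.9619  r=8.6019  x^+=2.5756  v^+=-1.4649  a^+=1.9065
step 7: x_pred=2.3134  r=-1.0434  x^+=1.5204  v^+=1.0300  a^+=1.6965
step 8: x_pred=4.3908  r=0.1392  x^+=4.4966  v^+=3.2918  a^+=1.7246

v_post = 3.2918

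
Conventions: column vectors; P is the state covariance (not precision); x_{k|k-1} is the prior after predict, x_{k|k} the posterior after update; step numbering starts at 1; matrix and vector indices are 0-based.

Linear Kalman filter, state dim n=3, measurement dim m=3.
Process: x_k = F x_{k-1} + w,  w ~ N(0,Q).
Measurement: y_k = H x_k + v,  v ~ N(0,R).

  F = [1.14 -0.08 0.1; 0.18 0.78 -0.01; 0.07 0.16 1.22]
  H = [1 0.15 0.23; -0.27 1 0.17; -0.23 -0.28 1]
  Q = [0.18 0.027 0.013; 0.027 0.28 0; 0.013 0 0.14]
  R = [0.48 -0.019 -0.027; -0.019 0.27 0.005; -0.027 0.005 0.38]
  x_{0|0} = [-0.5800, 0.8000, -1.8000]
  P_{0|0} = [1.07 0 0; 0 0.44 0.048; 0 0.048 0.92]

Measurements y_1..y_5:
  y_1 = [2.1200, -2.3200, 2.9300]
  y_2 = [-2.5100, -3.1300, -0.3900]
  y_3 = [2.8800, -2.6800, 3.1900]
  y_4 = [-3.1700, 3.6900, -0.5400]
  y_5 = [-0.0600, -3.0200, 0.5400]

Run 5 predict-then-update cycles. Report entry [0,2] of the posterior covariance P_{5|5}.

P_post[0,2] = 0.0249

step 1: x^-=[-0.9052, 0.5376, -2.1086]  P^-=[1.5818 0.2220 0.2011; 0.2220 0.5817 0.1028; 0.2011 0.1028 1.5446]  S=[2.3228 -0.0375 0.0694; -0.0375 0.9083 0.2044; 0.0694 0.2044 1.9324]  K=[0.7170 -0.1297 -0.1284; 0.1573 0.6294 -0.1297; 0.2273 0.1870 0.7325]  nu=[3.4295, -2.7435, 4.9809]  x^+=[1.2699, -1.2958, 1.8064]  P^+=[0.3396 0.0390 0.0202; 0.0390 0.1755 0.0077; 0.0202 0.0077 0.2800]
step 2: x^-=[1.7320, -0.8002, 2.0854]  P^-=[0.6226 0.1203 0.1065; 0.1203 0.4086 0.0378; 0.1065 0.0378 0.5702]  S=[1.2297 0.0330 0.0101; 0.0330 0.6785 0.0107; 0.0101 0.0107 0.9605]  K=[0.5434 -0.0690 -0.0782; 0.1407 0.5587 -0.1163; 0.1896 0.1382 0.5536]  nu=[-4.6016, -2.2167, -2.3011]  x^+=[-0.4358, -2.4184, -0.3674]  P^+=[0.2536 0.0351 0.0234; 0.0351 0.1560 0.0066; 0.0234 0.0066 0.2132]
step 3: x^-=[-0.3400, -1.9611, -0.8657]  P^-=[0.5115 0.1005 0.0957; 0.1005 0.3928 0.0344; 0.0957 0.0344 0.4699]  S=[1.1018 0.0357 0.0089; 0.0357 0.6623 -0.0057; 0.0089 -0.0057 0.8574]  K=[0.5004 -0.0598 -0.0640; 0.1349 0.5527 -0.1129; 0.1814 0.1281 0.5101]  nu=[3.7133, -0.6635, 3.4284]  x^+=[1.3383, -2.2140, 1.4715]  P^+=[0.2325 0.0327 0.0245; 0.0327 0.1538 0.0068; 0.0245 0.0068 0.1971]
step 4: x^-=[1.8499, -1.5008, 1.5347]  P^-=[0.4847 0.0942 0.0931; 0.0942 0.3901 0.0343; 0.0931 0.0343 0.4460]  S=[1.0705 0.0353 0.0092; 0.0353 0.6605 -0.0090; 0.0092 -0.0090 0.8324]  K=[0.4884 -0.0584 -0.0598; 0.1328 0.5523 -0.1116; 0.1792 0.1258 0.4980]  nu=[-5.1478, 5.4294, -2.0694]  x^+=[-0.8578, 1.0451, 0.2649]  P^+=[0.2267 0.0316 0.0248; 0.0316 0.1534 0.0070; 0.0248 0.0070 0.1927]
step 5: x^-=[-1.0350, 0.6581, 0.4304]  P^-=[0.4773 0.0921 0.0923; 0.0921 0.3894 0.0344; 0.0923 0.0344 0.4395]  S=[1.0618 0.0349 0.0093; 0.0349 0.6603 -0.0097; 0.0093 -0.0097 0.8254]  K=[0.4850 -0.0583 -0.0586; 0.1321 0.5522 -0.1111; 0.1785 0.1253 0.4945]  nu=[0.7773, -4.0307, 0.0558]  x^+=[-0.4262, -1.4713, 0.0918]  P^+=[0.2251 0.0313 0.0249; 0.0313 0.1533 0.0071; 0.0249 0.0071 0.1914]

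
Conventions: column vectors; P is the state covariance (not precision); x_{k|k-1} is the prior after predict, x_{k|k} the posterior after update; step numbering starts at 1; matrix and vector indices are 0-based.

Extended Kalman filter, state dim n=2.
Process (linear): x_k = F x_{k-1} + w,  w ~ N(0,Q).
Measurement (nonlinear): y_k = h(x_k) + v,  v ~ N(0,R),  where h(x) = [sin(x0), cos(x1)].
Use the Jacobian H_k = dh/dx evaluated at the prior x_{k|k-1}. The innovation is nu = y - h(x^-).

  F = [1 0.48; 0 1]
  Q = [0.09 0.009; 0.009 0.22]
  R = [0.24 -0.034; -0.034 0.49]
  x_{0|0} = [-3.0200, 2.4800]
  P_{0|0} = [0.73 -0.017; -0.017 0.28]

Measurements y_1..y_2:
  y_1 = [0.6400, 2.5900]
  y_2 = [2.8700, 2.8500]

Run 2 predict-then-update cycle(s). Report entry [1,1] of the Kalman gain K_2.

step 1: x^-=[-1.8296, 2.4800]  P^-=[0.8682 0.1264; 0.1264 0.5000]  H_jac=[-0.2559 0.0000; 0.0000 -0.6144]  S=[0.2969 -0.0141; -0.0141 0.6787]  K=[-0.7547 -0.1301; -0.1306 -0.4553]  nu=[1.6067, 3.3790]  x^+=[-3.4818, 0.7316]  P^+=[0.6904 0.0620; 0.0620 0.3559]
step 2: x^-=[-3.1306, 0.7316]  P^-=[0.9219 0.2419; 0.2419 0.5759]  H_jac=[-0.9999 0.0000; 0.0000 -0.6681]  S=[1.1618 0.1276; 0.1276 0.7470]  K=[-0.7844 -0.0823; -0.1545 -0.4886]  nu=[2.8810, 2.1059]  x^+=[-5.5640, -0.7425]  P^+=[0.1855 0.0205; 0.0205 0.3505]

K[1,1] = -0.4886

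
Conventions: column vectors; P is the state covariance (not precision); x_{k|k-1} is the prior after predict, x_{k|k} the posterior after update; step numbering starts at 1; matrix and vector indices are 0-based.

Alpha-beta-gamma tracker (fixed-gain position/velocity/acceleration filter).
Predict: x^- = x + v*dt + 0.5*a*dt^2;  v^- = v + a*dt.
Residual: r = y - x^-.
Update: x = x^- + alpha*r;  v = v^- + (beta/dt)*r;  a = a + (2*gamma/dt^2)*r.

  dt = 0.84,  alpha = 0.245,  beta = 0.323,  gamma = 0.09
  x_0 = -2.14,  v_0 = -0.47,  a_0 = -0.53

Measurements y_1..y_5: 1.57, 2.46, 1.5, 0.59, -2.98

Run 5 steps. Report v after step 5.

step 1: x_pred=-2.7218  r=4.2918  x^+=-1.6703  v^+=0.7351  a^+=0.5648
step 2: x_pred=-0.8535  r=3.3135  x^+=-0.0417  v^+=2.4837  a^+=1.4101
step 3: x_pred=2.5421  r=-1.0421  x^+=2.2868  v^+=3.2675  a^+=1.1443
step 4: x_pred=5.4352  r=-4.8452  x^+=4.2481  v^+=2.3656  a^+=-0.0917
step 5: x_pred=6.2029  r=-9.1829  x^+=3.9531  v^+=-1.2425  a^+=-2.4343

v_post = -1.2425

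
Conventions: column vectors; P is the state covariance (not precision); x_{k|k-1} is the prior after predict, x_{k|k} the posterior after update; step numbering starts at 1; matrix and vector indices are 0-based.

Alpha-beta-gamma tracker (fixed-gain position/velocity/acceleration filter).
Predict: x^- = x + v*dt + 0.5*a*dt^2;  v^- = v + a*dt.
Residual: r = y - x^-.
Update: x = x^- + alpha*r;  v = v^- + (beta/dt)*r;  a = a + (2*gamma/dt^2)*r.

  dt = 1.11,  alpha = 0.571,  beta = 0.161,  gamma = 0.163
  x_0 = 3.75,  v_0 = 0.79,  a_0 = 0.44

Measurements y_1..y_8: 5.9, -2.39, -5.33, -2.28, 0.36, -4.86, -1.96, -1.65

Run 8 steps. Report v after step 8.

step 1: x_pred=4.8980  r=1.0020  x^+=5.4701  v^+=1.4237  a^+=0.7051
step 2: x_pred=7.4849  r=-9.8749  x^+=1.8463  v^+=0.7741  a^+=-1.9077
step 3: x_pred=1.5304  r=-6.8604  x^+=-2.3869  v^+=-2.3384  a^+=-3.7228
step 4: x_pred=-7.2760  r=4.9960  x^+=-4.4233  v^+=-5.7461  a^+=-2.4010
step 5: x_pred=-12.2806  r=12.6406  x^+=-5.0628  v^+=-6.5777  a^+=0.9436
step 6: x_pred=-11.7828  r=6.9228  x^+=-7.8299  v^+=-4.5262  a^+=2.7753
step 7: x_pred=-11.1442  r=9.1842  x^+=-5.9000  v^+=-0.1135  a^+=5.2054
step 8: x_pred=-2.8193  r=1.1693  x^+=-2.1516  v^+=5.8340  a^+=5.5147

v_post = 5.8340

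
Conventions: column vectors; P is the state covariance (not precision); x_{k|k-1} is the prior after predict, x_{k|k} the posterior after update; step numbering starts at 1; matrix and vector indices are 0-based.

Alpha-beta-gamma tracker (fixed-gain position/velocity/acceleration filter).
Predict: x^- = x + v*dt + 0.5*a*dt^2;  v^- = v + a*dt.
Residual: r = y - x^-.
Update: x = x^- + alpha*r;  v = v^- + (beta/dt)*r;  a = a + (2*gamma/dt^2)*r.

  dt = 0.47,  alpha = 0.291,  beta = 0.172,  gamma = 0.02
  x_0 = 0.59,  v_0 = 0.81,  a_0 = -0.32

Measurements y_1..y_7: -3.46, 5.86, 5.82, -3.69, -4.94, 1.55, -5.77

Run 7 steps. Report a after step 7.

a_post = -1.9241

step 1: x_pred=0.9354  r=-4.3954  x^+=-0.3437  v^+=-0.9489  a^+=-1.1159
step 2: x_pred=-0.9129  r=6.7729  x^+=1.0580  v^+=1.0052  a^+=0.1105
step 3: x_pred=1.5427  r=4.2773  x^+=2.7874  v^+=2.6225  a^+=0.8851
step 4: x_pred=4.1177  r=-7.8077  x^+=1.8456  v^+=0.1812  a^+=-0.5287
step 5: x_pred=1.8724  r=-6.8124  x^+=-0.1100  v^+=-2.5604  a^+=-1.7623
step 6: x_pred=-1.5080  r=3.0580  x^+=-0.6181  v^+=-2.2696  a^+=-1.2086
step 7: x_pred=-1.8183  r=-3.9517  x^+=-2.9683  v^+=-4.2837  a^+=-1.9241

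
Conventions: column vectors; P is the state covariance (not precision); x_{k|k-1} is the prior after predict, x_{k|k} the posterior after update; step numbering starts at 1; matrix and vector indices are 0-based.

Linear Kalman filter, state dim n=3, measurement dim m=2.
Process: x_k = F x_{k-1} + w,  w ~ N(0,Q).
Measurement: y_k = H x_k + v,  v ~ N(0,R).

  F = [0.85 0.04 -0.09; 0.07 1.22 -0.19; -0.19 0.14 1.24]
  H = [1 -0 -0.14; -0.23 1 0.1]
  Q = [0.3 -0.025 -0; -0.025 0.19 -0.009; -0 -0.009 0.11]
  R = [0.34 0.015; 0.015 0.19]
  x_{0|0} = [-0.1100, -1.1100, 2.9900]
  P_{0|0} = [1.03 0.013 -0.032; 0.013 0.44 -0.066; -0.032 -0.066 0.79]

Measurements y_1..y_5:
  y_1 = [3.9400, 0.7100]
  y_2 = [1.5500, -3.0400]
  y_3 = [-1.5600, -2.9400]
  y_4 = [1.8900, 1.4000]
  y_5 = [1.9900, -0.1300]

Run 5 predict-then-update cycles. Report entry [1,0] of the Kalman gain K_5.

step 1: x^-=[-0.4070, -1.9300, 3.5731]  P^-=[1.0575 0.0979 -0.2873; 0.0979 0.9121 -0.2386; -0.2873 -0.2386 1.3620]  S=[1.5047 -0.1540; -0.1540 1.0922]  K=[0.7237 -0.0573; 0.1708 0.8168; -0.3258 -0.0792]  nu=[4.8472, 2.1891]  x^+=[2.9754, 0.6862, 1.8207]  P^+=[0.2531 0.0525 0.0565; 0.0525 0.1826 -0.1273; 0.0565 -0.1273 1.2034]
step 2: x^-=[2.3927, 0.6995, 1.7884]  P^-=[0.4888 0.0796 -0.1125; 0.0796 0.5729 -0.4586; -0.1125 -0.4586 1.8994]  S=[0.8975 0.0049; 0.0049 0.6846]  K=[0.5625 -0.0684; 0.1562 0.7420; -0.4197 -0.3516]  nu=[-0.5923, -3.3680]  x^+=[2.2899, -1.8920, 3.2211]  P^+=[0.2020 0.0335 0.0838; 0.0335 0.1730 -0.2194; 0.0838 -0.2194 1.6553]
step 3: x^-=[1.5808, -2.7600, 3.2942]  P^-=[0.4506 0.0703 -0.1310; 0.0703 0.6134 -0.6953; -0.1310 -0.6953 2.5484]  S=[0.8773 0.0260; 0.0260 0.6873]  K=[0.5372 -0.0879; 0.1685 0.7613; -0.5390 -0.5766]  nu=[-2.6796, -0.1458]  x^+=[0.1541, -3.3226, 4.8225]  P^+=[0.1946 0.0266 0.0950; 0.0266 0.1834 -0.3007; 0.0950 -0.3007 2.0490]
step 4: x^-=[-0.4359, -4.9591, 5.4854]  P^-=[0.4470 0.0776 -0.1655; 0.0776 0.6793 -0.9041; -0.1655 -0.9041 3.1205]  S=[0.8945 0.0508; 0.0508 0.7152]  K=[0.5311 -0.0961; 0.1837 0.7853; -0.6320 -0.7297]  nu=[3.0939, 5.7103]  x^+=[0.6584, 0.0936, -0.6366]  P^+=[0.1933 0.0240 0.1012; 0.0240 0.1933 -0.3584; 0.1012 -0.3584 2.3356]
step 5: x^-=[0.6207, 0.2812, -0.9014]  P^-=[0.4476 0.0860 -0.1930; 0.0860 0.7306 -1.0544; -0.1930 -1.0544 3.5386]  S=[0.9110 0.0706; 0.0706 0.7381]  K=[0.5287 -0.0997; 0.1943 0.8016; -0.6919 -0.8228]  nu=[1.2431, -0.1783]  x^+=[1.2957, 0.3798, -1.6148]  P^+=[0.1930 0.0228 0.1055; 0.0228 0.1999 -0.3947; 0.1055 -0.3947 2.5224]

K[1,0] = 0.1943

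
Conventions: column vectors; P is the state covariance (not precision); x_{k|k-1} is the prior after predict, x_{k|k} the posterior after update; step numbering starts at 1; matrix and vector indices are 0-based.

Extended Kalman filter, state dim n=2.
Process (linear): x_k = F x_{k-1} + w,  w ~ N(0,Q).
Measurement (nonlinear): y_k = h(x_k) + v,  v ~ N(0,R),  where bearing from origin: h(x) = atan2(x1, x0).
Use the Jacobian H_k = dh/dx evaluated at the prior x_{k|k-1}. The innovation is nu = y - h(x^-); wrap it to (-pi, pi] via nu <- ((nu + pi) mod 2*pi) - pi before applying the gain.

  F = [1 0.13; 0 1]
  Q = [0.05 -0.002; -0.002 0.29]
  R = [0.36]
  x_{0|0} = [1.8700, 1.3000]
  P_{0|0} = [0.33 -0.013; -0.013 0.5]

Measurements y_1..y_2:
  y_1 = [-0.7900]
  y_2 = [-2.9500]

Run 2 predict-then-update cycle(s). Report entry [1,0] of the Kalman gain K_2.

K[1,0] = 0.7215

step 1: x^-=[2.0390, 1.3000]  P^-=[0.3851 0.0500; 0.0500 0.7900]  H_jac=[-0.2223 0.3487]  S=[0.4673]  K=[-0.1459; 0.5657]  nu=[-1.3576]  x^+=[2.2370, 0.5321]  P^+=[0.3751 0.0886; 0.0886 0.6405]
step 2: x^-=[2.3062, 0.5321]  P^-=[0.4590 0.1698; 0.1698 0.9305]  H_jac=[-0.0950 0.4117]  S=[0.5086]  K=[0.0518; 0.7215]  nu=[3.1064]  x^+=[2.4670, 2.7734]  P^+=[0.4576 0.1508; 0.1508 0.6657]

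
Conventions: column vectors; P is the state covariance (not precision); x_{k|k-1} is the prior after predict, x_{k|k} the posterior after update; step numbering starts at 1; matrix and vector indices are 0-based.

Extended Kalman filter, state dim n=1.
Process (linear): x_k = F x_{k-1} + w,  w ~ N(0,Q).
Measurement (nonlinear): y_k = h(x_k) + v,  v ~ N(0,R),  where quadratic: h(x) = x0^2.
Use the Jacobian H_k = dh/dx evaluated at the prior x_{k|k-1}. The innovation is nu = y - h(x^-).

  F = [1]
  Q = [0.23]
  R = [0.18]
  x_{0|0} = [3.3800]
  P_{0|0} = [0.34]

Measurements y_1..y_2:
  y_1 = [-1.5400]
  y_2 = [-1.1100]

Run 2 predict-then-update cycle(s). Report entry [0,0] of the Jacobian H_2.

step 1: x^-=[3.3800]  P^-=[0.5700]  H_jac=[6.7600]  S=[26.2276]  K=[0.1469]  nu=[-12.9644]  x^+=[1.4754]  P^+=[0.0039]
step 2: x^-=[1.4754]  P^-=[0.2339]  H_jac=[2.9507]  S=[2.2166]  K=[0.3114]  nu=[-3.2867]  x^+=[0.4519]  P^+=[0.0190]

H_jac[0,0] = 2.9507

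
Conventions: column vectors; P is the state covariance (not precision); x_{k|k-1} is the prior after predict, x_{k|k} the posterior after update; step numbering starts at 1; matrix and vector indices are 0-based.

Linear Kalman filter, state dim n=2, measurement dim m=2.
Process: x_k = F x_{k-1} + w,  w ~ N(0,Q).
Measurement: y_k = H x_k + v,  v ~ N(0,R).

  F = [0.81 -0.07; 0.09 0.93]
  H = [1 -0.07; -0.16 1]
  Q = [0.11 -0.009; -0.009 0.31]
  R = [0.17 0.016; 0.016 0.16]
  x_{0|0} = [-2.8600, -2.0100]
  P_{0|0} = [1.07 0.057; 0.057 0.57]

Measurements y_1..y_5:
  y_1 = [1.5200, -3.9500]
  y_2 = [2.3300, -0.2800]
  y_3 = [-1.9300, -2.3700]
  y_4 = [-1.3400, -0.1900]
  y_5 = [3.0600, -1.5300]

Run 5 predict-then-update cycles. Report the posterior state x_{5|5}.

x_post = [1.1685, -1.3487]

step 1: x^-=[-2.1759, -2.1267]  P^-=[0.8084 0.0745; 0.0745 0.8212]  S=[0.9720 -0.0955; -0.0955 0.9781]  K=[0.8288 0.0248; 0.0997 0.8372]  nu=[3.5470, -2.1714]  x^+=[0.7098, -3.5908]  P^+=[0.1441 0.0403; 0.0403 0.1420]
step 2: x^-=[0.8263, -3.2755]  P^-=[0.2007 0.0224; 0.0224 0.4407]  S=[0.3697 -0.0243; -0.0243 0.5987]  K=[0.5389 0.0056; 0.0252 0.7312]  nu=[1.2744, 3.1277]  x^+=[1.5307, -0.9565]  P^+=[0.0934 0.0245; 0.0245 0.1213]
step 3: x^-=[1.3069, -0.7518]  P^-=[0.1691 0.0082; 0.0082 0.4198]  S=[0.3400 -0.0322; -0.0322 0.5815]  K=[0.4952 -0.0051; 0.0058 0.7200]  nu=[-3.2895, -1.4091]  x^+=[-0.3149, -1.7853]  P^+=[0.0856 0.0208; 0.0208 0.1186]
step 4: x^-=[-0.1301, -1.6887]  P^-=[0.1644 0.0051; 0.0051 0.4168]  S=[0.3357 -0.0344; -0.0344 0.5794]  K=[0.4878 -0.0077; 0.0016 0.7181]  nu=[-1.3281, 1.4778]  x^+=[-0.7894, -0.6297]  P^+=[0.0842 0.0200; 0.0200 0.1181]
step 5: x^-=[-0.5953, -0.6566]  P^-=[0.1635 0.0044; 0.0044 0.4162]  S=[0.3350 -0.0348; -0.0348 0.5790]  K=[0.4865 -0.0083; 0.0008 0.7177]  nu=[3.6093, -0.9686]  x^+=[1.1685, -1.3487]  P^+=[0.0840 0.0199; 0.0199 0.1180]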